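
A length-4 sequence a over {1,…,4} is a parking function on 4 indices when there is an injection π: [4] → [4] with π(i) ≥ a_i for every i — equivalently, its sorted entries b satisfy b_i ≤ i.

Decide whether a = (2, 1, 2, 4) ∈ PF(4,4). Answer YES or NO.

YES

Order a: b = (1, 2, 2, 4).
  b_1=1 ≤ 1
  b_2=2 ≤ 2
  b_3=2 ≤ 3
  b_4=4 ≤ 4
All bounds hold ⇒ YES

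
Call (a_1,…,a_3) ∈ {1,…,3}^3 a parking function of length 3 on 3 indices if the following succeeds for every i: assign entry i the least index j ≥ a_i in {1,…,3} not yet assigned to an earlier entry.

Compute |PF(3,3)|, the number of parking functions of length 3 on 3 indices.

|PF(3,3)| = (3+1−3)·(3+1)^{3−1} = 1·16 = 16
Example (2,1,3) → sorted (1,2,3): b_i ≤ i ∀i, a PF.

16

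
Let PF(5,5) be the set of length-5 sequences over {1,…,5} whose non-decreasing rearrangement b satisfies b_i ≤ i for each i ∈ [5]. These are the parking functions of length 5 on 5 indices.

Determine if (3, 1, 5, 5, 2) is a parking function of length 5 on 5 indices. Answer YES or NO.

NO

Sorted: b = (1, 2, 3, 5, 5).
  b_1=1 ≤ 1
  b_2=2 ≤ 2
  b_3=3 ≤ 3
  b_4=5 > 4
  fails at i=4 ⇒ NO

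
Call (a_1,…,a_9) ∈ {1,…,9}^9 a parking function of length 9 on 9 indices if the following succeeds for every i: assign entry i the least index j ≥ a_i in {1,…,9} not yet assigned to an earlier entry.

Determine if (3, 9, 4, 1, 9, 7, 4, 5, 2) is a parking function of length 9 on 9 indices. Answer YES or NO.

NO

Rearranged: b = (1, 2, 3, 4, 4, 5, 7, 9, 9).
  b_1=1 ≤ 1
  b_2=2 ≤ 2
  b_3=3 ≤ 3
  b_4=4 ≤ 4
  b_5=4 ≤ 5
  b_6=5 ≤ 6
  b_7=7 ≤ 7
  b_8=9 > 8
  fails at i=8 ⇒ NO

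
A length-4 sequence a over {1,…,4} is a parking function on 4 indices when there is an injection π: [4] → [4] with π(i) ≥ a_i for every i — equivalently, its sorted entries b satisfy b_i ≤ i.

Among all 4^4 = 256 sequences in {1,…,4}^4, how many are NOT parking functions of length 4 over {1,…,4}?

131

|PF(4,4)| = (4−4+1)·(4+1)^(4−1) = 1 · 125 = 125
Example (3,4,4,3) → sorted (3,3,4,4): b_1=3>1, not a PF.
So 256 − 125 = 131 fail.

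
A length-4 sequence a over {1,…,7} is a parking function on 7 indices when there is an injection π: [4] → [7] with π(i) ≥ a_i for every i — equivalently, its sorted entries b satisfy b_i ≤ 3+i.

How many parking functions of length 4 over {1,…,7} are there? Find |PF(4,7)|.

2048

|PF| = 4·8^3 = 4 · 512 = 2048 [KW]
One tuple (1,6,7,3) → sorted (1,3,6,7): b_i ≤ 3+i ∀i, a PF.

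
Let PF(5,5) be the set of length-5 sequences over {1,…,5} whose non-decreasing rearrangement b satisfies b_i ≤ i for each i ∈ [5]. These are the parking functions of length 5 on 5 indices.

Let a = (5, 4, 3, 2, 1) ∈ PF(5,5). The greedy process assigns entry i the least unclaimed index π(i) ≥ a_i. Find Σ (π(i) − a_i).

0

Σπ = 5·6/2 = 15 (π permutes [5]); Σa = 5+4+3+2+1 = 15; disp = 15−15 = 0.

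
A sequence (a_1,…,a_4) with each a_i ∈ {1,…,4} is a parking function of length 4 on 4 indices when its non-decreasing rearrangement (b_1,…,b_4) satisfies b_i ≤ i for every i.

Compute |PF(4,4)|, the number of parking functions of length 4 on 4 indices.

125

|PF| = 1·5^3 = 1×125 = 125
Check (2,1,4,3) → sorted (1,2,3,4): b_i ≤ i ∀i, a PF.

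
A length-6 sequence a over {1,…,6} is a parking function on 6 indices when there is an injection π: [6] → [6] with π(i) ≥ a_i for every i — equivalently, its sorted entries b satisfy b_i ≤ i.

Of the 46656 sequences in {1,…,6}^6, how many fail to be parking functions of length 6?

Count = (7−6)·7^(6−1) = 1·16807 = 16807 (Pollak)
One tuple (5,5,1,1,5,1) → sorted (1,1,1,5,5,5): b_4=5>4, not a PF.
6^6 − 16807 = 46656 − 16807 = 29849

29849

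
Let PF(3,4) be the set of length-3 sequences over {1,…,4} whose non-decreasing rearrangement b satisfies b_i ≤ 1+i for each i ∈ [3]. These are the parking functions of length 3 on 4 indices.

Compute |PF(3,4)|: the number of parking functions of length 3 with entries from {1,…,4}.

|PF(3,4)| = (5−3)·5^(3−1) = 2 · 25 = 50
Example (2,2,3) → sorted (2,2,3): b_i ≤ 1+i ∀i, a PF.

50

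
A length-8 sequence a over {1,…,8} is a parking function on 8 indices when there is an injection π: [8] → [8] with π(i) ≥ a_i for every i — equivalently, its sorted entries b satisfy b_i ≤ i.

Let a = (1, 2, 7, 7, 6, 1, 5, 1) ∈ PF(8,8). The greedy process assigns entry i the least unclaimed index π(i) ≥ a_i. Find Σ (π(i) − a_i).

6

Σπ = 36 ({1..8} each once); Σa = 1+2+7+7+6+1+5+1 = 30; disp = 36−30 = 6.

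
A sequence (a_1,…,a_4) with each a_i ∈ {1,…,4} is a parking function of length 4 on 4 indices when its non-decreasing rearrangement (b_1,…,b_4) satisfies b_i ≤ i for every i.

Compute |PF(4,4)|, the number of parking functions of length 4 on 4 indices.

#PF = (4+1−4)·(4+1)^{4−1} = 1·125 = 125 (Konheim–Weiss)
E.g. (1,4,1,1) → sorted (1,1,1,4): b_i ≤ i ∀i, a PF.

125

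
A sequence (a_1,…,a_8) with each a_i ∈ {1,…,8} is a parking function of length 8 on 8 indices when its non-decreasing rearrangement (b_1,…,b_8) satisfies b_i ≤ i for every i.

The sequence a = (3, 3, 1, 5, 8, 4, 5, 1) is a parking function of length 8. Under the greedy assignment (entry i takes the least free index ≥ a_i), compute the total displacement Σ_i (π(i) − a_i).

6

Σπ(i) = 1+…+8 = 36; Σa = 3+3+1+5+8+4+5+1 = 30; disp = 36−30 = 6.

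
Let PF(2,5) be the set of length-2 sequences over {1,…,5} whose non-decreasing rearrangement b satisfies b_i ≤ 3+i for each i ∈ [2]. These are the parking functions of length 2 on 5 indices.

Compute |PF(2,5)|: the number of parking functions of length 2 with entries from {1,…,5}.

24

Count = (5+1−2)·(5+1)^{2−1} = 4×6 = 24 (Konheim–Weiss)
E.g. (3,5) → sorted (3,5): b_i ≤ 3+i ∀i, a PF.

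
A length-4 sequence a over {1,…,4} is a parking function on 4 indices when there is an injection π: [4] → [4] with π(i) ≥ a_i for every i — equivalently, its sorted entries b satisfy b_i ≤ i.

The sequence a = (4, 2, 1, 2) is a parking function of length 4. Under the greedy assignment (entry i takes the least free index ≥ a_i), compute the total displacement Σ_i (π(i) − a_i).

1

Σπ = 10 ({1..4} each once); Σa = 4+2+1+2 = 9; disp = 10−9 = 1.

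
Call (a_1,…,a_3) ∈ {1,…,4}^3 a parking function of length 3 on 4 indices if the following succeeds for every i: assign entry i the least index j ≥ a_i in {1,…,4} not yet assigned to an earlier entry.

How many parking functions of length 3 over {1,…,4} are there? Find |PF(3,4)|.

50

#PF = 2·5^2 = 2·25 = 50
E.g. (4,1,2) → sorted (1,2,4): b_i ≤ 1+i ∀i, a PF.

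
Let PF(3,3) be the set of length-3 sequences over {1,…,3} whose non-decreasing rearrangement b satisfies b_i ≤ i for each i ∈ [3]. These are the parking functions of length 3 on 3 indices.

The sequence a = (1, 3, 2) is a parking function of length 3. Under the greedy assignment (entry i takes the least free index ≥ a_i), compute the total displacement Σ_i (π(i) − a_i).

0

Σπ(i) = 1+…+3 = 6; Σa = 1+3+2 = 6; disp = 6−6 = 0.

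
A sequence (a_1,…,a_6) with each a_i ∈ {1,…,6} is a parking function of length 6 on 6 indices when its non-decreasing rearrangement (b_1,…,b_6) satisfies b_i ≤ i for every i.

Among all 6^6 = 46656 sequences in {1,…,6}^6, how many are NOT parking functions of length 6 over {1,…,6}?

#PF = 1·7^5 = 1 · 16807 = 16807 [KW]
Check (5,6,6,1,5,5) → sorted (1,5,5,5,6,6): b_2=5>2, not a PF.
So 46656 − 16807 = 29849 fail.

29849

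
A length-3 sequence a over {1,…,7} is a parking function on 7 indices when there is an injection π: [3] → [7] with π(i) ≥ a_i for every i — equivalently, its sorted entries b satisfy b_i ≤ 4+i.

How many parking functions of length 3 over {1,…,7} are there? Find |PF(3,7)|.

Count = (7+1−3)·(7+1)^{3−1} = 5·64 = 320
Example (7,4,2) → sorted (2,4,7): b_i ≤ 4+i ∀i, a PF.

320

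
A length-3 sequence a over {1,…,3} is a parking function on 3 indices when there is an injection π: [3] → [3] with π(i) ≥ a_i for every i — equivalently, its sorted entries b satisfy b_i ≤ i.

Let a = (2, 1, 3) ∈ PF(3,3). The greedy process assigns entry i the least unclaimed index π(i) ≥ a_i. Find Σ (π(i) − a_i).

Σπ(i) = 1+…+3 = 6; Σa = 2+1+3 = 6; disp = 6−6 = 0.

0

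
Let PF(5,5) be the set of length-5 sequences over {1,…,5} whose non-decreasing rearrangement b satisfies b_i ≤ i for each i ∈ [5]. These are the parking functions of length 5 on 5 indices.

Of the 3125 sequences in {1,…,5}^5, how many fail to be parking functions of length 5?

#PF = (5−5+1)·(5+1)^(5−1) = 1×1296 = 1296
Example (1,3,4,5,4) → sorted (1,3,4,4,5): b_2=3>2, not a PF.
5^5 − 1296 = 3125 − 1296 = 1829

1829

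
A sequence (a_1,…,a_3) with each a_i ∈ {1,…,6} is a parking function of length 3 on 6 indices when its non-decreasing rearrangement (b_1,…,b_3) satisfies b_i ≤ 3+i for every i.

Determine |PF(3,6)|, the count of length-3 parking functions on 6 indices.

196

Count = 4·7^2 = 4 · 49 = 196 [KW]
E.g. (4,2,3) → sorted (2,3,4): b_i ≤ 3+i ∀i, a PF.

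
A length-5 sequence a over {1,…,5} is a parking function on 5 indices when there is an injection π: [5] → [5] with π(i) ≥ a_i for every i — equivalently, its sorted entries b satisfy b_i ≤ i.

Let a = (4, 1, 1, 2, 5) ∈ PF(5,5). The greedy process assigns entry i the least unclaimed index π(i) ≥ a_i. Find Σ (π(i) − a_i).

Σπ(i) = 1+…+5 = 15; Σa = 4+1+1+2+5 = 13; disp = 15−13 = 2.

2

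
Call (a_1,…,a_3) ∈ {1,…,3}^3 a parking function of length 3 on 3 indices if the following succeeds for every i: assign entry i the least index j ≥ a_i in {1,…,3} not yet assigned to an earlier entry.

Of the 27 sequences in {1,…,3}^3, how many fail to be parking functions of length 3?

#PF = 1·4^2 = 1·16 = 16 (Pollak)
Example (2,3,3) → sorted (2,3,3): b_1=2>1, not a PF.
3^3 − 16 = 27 − 16 = 11

11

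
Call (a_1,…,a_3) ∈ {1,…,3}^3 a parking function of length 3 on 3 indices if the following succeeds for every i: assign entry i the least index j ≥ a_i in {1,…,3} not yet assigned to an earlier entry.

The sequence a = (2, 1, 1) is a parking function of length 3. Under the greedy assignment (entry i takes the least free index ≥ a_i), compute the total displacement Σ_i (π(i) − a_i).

Σπ = 6 ({1..3} each once); Σa = 2+1+1 = 4; disp = 6−4 = 2.

2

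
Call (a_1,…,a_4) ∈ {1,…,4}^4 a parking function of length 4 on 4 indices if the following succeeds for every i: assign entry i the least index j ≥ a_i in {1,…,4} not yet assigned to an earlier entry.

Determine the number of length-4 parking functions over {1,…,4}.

#PF = (5−4)·5^(4−1) = 1×125 = 125 [KW]
Example (2,4,1,1) → sorted (1,1,2,4): b_i ≤ i ∀i, a PF.

125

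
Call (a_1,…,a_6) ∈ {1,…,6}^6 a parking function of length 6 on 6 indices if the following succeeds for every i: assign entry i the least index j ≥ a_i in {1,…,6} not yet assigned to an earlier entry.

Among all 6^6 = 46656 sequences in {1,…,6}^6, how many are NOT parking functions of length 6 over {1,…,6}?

|PF(6,6)| = (7−6)·7^(6−1) = 1·16807 = 16807 (Pollak)
Example (5,6,5,5,6,6) → sorted (5,5,5,6,6,6): b_1=5>1, not a PF.
So 46656 − 16807 = 29849 fail.

29849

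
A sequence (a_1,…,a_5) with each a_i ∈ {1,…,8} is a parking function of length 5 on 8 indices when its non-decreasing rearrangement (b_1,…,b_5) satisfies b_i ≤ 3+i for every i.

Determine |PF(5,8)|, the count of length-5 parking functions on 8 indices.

Count = (8−5+1)·(8+1)^(5−1) = 4 · 6561 = 26244 (Pollak)
E.g. (5,8,6,2,1) → sorted (1,2,5,6,8): b_i ≤ 3+i ∀i, a PF.

26244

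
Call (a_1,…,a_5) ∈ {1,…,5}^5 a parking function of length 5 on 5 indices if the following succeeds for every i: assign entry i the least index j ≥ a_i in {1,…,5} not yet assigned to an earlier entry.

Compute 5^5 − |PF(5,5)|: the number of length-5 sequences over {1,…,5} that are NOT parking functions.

#PF = 1·6^4 = 1·1296 = 1296 [KW]
One tuple (1,4,5,3,5) → sorted (1,3,4,5,5): b_2=3>2, not a PF.
Total 3125; non-PF = 3125−1296 = 1829

1829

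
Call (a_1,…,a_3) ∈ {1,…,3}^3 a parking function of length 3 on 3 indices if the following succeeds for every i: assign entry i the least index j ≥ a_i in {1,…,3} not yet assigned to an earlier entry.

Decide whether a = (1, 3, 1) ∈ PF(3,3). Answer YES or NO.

Sorted: b = (1, 1, 3).
  b_1=1 ≤ 1
  b_2=1 ≤ 2
  b_3=3 ≤ 3
All bounds hold ⇒ YES

YES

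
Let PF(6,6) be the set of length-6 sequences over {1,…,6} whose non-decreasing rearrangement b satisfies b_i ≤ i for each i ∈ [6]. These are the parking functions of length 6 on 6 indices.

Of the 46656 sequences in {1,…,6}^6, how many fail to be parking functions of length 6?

29849

#PF = (6+1−6)·(6+1)^{6−1} = 1·16807 = 16807 (Konheim–Weiss)
E.g. (5,3,6,6,6,1) → sorted (1,3,5,6,6,6): b_2=3>2, not a PF.
Total 46656; non-PF = 46656−16807 = 29849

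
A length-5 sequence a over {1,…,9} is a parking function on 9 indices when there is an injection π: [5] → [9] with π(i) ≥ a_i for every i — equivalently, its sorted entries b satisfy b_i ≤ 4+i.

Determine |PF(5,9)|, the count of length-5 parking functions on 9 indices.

50000

Count = 5·10^4 = 5 · 10000 = 50000
E.g. (5,4,2,3,8) → sorted (2,3,4,5,8): b_i ≤ 4+i ∀i, a PF.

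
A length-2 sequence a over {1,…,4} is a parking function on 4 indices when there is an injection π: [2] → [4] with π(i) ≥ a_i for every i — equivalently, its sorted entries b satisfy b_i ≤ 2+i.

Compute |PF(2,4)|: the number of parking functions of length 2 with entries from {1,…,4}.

15

#PF = (5−2)·5^(2−1) = 3·5 = 15 (Konheim–Weiss)
Check (3,4) → sorted (3,4): b_i ≤ 2+i ∀i, a PF.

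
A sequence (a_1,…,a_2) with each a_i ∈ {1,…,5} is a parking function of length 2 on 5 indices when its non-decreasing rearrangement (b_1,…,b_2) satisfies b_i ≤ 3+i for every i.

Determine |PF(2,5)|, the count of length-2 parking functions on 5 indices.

24

#PF = (6−2)·6^(2−1) = 4 · 6 = 24
Check (5,4) → sorted (4,5): b_i ≤ 3+i ∀i, a PF.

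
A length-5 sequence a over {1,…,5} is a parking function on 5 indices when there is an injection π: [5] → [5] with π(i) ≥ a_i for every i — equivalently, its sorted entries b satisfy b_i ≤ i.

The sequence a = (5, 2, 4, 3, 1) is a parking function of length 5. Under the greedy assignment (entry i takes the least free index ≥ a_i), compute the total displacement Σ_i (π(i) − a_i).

0

Σπ = 15 ({1..5} each once); Σa = 5+2+4+3+1 = 15; disp = 15−15 = 0.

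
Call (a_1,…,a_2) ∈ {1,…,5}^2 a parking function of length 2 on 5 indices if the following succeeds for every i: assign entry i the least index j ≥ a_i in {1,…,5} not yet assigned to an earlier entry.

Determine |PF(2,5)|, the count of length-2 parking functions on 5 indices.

Count = 4·6^1 = 4×6 = 24
Check (5,4) → sorted (4,5): b_i ≤ 3+i ∀i, a PF.

24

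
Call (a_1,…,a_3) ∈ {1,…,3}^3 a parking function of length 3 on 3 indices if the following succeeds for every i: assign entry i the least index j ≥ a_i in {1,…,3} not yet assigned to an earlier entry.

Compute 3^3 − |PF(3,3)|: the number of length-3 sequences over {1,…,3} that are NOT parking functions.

#PF = (3+1−3)·(3+1)^{3−1} = 1×16 = 16 [KW]
Example (3,3,3) → sorted (3,3,3): b_1=3>1, not a PF.
3^3 − 16 = 27 − 16 = 11

11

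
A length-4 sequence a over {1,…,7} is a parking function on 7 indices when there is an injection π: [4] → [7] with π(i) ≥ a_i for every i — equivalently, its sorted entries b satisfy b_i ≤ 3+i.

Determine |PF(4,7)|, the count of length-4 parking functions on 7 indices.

|PF| = (7+1−4)·(7+1)^{4−1} = 4·512 = 2048
E.g. (2,5,3,1) → sorted (1,2,3,5): b_i ≤ 3+i ∀i, a PF.

2048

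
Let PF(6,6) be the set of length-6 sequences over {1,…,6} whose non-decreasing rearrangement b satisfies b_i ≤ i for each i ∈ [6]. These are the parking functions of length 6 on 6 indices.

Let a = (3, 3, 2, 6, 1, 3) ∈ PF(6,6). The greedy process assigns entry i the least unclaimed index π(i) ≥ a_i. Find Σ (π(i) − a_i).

Σπ(i) = 1+…+6 = 21; Σa = 3+3+2+6+1+3 = 18; disp = 21−18 = 3.

3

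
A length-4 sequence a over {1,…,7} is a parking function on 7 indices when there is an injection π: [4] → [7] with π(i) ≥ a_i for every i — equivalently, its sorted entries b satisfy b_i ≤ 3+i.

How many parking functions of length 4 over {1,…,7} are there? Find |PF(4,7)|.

|PF| = (7−4+1)·(7+1)^(4−1) = 4 · 512 = 2048
One tuple (4,4,2,4) → sorted (2,4,4,4): b_i ≤ 3+i ∀i, a PF.

2048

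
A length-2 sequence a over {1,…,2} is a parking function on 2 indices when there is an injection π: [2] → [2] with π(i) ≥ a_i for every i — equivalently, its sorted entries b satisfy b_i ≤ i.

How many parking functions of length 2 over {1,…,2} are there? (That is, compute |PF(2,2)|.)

Count = 1·3^1 = 1 · 3 = 3 [KW]
Check (1,2) → sorted (1,2): b_i ≤ i ∀i, a PF.

3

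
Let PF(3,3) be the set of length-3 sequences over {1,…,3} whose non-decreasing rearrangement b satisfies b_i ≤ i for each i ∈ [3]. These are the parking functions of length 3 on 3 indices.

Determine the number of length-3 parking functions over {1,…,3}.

16

#PF = (4−3)·4^(3−1) = 1×16 = 16 (Konheim–Weiss)
Check (1,1,3) → sorted (1,1,3): b_i ≤ i ∀i, a PF.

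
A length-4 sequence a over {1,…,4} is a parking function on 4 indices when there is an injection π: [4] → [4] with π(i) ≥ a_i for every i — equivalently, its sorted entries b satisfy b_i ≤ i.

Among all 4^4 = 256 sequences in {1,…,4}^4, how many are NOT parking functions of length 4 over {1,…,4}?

131

Count = (4+1−4)·(4+1)^{4−1} = 1×125 = 125
E.g. (4,3,4,3) → sorted (3,3,4,4): b_1=3>1, not a PF.
Total 256; non-PF = 256−125 = 131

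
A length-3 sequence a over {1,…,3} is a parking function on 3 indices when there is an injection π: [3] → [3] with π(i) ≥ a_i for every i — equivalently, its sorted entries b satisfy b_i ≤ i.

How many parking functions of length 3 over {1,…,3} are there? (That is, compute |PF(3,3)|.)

16

Count = (3−3+1)·(3+1)^(3−1) = 1 · 16 = 16 [KW]
E.g. (3,2,1) → sorted (1,2,3): b_i ≤ i ∀i, a PF.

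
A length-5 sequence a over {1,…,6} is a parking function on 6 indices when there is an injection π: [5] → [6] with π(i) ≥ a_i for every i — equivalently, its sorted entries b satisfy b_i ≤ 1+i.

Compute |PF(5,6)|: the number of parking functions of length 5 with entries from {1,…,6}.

|PF(5,6)| = (6−5+1)·(6+1)^(5−1) = 2 · 2401 = 4802 [KW]
One tuple (3,5,1,3,6) → sorted (1,3,3,5,6): b_i ≤ 1+i ∀i, a PF.

4802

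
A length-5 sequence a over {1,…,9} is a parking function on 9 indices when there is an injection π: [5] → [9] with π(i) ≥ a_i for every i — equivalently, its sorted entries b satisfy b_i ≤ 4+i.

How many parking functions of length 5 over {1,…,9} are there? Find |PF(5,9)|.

#PF = (9+1−5)·(9+1)^{5−1} = 5 · 10000 = 50000 (Konheim–Weiss)
Example (3,3,7,3,5) → sorted (3,3,3,5,7): b_i ≤ 4+i ∀i, a PF.

50000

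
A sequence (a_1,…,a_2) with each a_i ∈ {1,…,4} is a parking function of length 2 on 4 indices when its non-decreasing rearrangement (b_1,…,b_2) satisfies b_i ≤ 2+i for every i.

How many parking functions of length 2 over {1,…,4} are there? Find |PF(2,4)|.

#PF = (4+1−2)·(4+1)^{2−1} = 3·5 = 15 [KW]
One tuple (4,1) → sorted (1,4): b_i ≤ 2+i ∀i, a PF.

15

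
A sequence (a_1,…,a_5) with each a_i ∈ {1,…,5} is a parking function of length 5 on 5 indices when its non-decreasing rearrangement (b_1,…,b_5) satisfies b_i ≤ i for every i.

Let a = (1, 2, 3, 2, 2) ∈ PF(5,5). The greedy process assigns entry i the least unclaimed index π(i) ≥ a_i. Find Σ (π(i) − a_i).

Σπ = 5·6/2 = 15 (π permutes [5]); Σa = 1+2+3+2+2 = 10; disp = 15−10 = 5.

5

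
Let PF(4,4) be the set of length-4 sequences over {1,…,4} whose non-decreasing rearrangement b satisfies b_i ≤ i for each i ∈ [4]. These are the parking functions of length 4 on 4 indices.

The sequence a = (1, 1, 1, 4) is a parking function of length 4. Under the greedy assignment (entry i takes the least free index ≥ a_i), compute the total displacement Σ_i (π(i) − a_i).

Σπ(i) = 1+…+4 = 10; Σa = 1+1+1+4 = 7; disp = 10−7 = 3.

3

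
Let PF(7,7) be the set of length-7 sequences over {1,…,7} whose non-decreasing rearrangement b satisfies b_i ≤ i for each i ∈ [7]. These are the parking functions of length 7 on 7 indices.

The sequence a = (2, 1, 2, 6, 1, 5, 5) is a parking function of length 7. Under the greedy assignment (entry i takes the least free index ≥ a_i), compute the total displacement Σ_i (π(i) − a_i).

6

Σπ(i) = 1+…+7 = 28; Σa = 2+1+2+6+1+5+5 = 22; disp = 28−22 = 6.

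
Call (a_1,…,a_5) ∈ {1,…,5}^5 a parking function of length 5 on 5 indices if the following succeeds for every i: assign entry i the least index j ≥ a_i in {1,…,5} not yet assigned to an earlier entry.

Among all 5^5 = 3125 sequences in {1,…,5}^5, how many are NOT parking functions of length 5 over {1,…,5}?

1829

#PF = (5−5+1)·(5+1)^(5−1) = 1 · 1296 = 1296 (Konheim–Weiss)
Example (3,3,4,5,5) → sorted (3,3,4,5,5): b_1=3>1, not a PF.
So 3125 − 1296 = 1829 fail.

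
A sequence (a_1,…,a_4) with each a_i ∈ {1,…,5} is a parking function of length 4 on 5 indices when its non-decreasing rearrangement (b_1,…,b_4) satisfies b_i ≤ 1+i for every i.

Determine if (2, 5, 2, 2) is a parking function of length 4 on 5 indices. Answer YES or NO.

Rearranged: b = (2, 2, 2, 5).
  b_1=2 ≤ 2
  b_2=2 ≤ 3
  b_3=2 ≤ 4
  b_4=5 ≤ 5
All bounds hold ⇒ YES

YES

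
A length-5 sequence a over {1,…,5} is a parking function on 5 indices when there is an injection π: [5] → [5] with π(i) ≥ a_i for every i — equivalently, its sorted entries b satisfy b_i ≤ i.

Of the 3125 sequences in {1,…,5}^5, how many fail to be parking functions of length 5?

1829

Count = (5−5+1)·(5+1)^(5−1) = 1·1296 = 1296 (Pollak)
Example (4,3,3,5,2) → sorted (2,3,3,4,5): b_1=2>1, not a PF.
Total 3125; non-PF = 3125−1296 = 1829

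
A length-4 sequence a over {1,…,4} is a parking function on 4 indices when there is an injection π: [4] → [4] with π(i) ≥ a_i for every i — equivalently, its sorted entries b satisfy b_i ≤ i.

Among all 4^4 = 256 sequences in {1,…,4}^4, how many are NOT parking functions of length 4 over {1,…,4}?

131

|PF| = (4+1−4)·(4+1)^{4−1} = 1·125 = 125 (Pollak)
Example (4,4,3,1) → sorted (1,3,4,4): b_2=3>2, not a PF.
So 256 − 125 = 131 fail.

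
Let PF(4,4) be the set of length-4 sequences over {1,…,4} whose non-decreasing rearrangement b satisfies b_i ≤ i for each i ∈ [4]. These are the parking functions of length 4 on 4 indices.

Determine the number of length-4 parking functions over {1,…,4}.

|PF| = (4+1−4)·(4+1)^{4−1} = 1 · 125 = 125 (Konheim–Weiss)
E.g. (2,2,1,2) → sorted (1,2,2,2): b_i ≤ i ∀i, a PF.

125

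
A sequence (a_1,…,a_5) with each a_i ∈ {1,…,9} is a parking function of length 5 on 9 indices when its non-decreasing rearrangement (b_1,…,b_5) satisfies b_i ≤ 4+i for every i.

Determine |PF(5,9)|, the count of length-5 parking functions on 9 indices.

Count = (9+1−5)·(9+1)^{5−1} = 5·10000 = 50000 (Pollak)
Example (9,6,5,2,2) → sorted (2,2,5,6,9): b_i ≤ 4+i ∀i, a PF.

50000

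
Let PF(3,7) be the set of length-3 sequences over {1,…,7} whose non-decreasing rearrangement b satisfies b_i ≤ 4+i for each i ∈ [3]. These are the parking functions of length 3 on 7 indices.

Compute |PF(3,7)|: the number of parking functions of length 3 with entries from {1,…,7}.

320

#PF = (7+1−3)·(7+1)^{3−1} = 5×64 = 320
Example (7,1,1) → sorted (1,1,7): b_i ≤ 4+i ∀i, a PF.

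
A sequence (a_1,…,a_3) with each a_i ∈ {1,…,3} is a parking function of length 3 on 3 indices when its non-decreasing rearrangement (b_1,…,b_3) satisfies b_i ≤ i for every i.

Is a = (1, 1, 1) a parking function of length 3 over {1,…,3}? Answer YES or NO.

Order a: b = (1, 1, 1).
  b_1=1 ≤ 1
  b_2=1 ≤ 2
  b_3=1 ≤ 3
All bounds hold ⇒ YES

YES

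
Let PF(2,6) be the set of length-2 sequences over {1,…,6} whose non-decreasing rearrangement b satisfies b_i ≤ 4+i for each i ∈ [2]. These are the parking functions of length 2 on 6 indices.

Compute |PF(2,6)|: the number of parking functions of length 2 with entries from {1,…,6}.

35

|PF| = (6−2+1)·(6+1)^(2−1) = 5×7 = 35 (Pollak)
Check (6,3) → sorted (3,6): b_i ≤ 4+i ∀i, a PF.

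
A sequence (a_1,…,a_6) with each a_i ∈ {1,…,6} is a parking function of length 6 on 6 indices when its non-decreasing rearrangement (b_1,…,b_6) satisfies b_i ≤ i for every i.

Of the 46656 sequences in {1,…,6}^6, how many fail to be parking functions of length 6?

29849

|PF(6,6)| = (6+1−6)·(6+1)^{6−1} = 1·16807 = 16807 (Pollak)
Check (3,3,6,2,3,6) → sorted (2,3,3,3,6,6): b_1=2>1, not a PF.
6^6 − 16807 = 46656 − 16807 = 29849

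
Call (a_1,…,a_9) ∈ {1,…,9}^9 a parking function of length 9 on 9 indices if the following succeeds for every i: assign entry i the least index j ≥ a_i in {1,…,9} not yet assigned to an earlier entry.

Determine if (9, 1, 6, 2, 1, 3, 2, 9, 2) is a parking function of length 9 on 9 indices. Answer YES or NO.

NO

Sorted: b = (1, 1, 2, 2, 2, 3, 6, 9, 9).
  b_1=1 ≤ 1
  b_2=1 ≤ 2
  b_3=2 ≤ 3
  b_4=2 ≤ 4
  b_5=2 ≤ 5
  b_6=3 ≤ 6
  b_7=6 ≤ 7
  b_8=9 > 8
  fails at i=8 ⇒ NO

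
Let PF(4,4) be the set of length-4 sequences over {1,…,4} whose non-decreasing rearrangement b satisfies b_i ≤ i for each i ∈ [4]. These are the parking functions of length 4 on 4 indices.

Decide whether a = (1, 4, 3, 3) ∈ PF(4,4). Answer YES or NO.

NO

Order a: b = (1, 3, 3, 4).
  b_1=1 ≤ 1
  b_2=3 > 2
  fails at i=2 ⇒ NO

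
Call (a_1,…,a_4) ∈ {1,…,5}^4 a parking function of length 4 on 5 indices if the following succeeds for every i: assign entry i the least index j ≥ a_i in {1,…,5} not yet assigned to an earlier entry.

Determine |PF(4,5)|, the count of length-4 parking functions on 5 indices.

432

|PF| = (6−4)·6^(4−1) = 2×216 = 432 [KW]
E.g. (2,3,4,5) → sorted (2,3,4,5): b_i ≤ 1+i ∀i, a PF.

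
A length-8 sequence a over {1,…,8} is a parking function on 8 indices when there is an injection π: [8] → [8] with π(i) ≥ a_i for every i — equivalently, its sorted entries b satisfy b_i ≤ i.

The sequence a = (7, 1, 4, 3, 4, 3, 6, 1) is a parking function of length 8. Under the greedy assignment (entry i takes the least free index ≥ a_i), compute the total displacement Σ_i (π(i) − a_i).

7

Σπ(i) = 1+…+8 = 36; Σa = 7+1+4+3+4+3+6+1 = 29; disp = 36−29 = 7.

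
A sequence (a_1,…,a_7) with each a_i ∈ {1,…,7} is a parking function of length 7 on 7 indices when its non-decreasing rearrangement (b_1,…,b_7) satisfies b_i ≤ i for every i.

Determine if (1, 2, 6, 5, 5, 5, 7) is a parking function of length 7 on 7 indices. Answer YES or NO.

NO

Order a: b = (1, 2, 5, 5, 5, 6, 7).
  b_1=1 ≤ 1
  b_2=2 ≤ 2
  b_3=5 > 3
  fails at i=3 ⇒ NO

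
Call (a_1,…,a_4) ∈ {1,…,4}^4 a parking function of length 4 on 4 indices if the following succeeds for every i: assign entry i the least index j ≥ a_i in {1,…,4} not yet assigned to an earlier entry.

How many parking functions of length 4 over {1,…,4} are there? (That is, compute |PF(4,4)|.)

Count = 1·5^3 = 1 · 125 = 125 (Pollak)
One tuple (1,2,4,3) → sorted (1,2,3,4): b_i ≤ i ∀i, a PF.

125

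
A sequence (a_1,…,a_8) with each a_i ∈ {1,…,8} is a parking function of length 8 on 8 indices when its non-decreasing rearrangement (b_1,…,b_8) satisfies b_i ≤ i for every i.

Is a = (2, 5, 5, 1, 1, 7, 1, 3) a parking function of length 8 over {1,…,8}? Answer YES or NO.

Order a: b = (1, 1, 1, 2, 3, 5, 5, 7).
  b_1=1 ≤ 1
  b_2=1 ≤ 2
  b_3=1 ≤ 3
  b_4=2 ≤ 4
  b_5=3 ≤ 5
  b_6=5 ≤ 6
  b_7=5 ≤ 7
  b_8=7 ≤ 8
All bounds hold ⇒ YES

YES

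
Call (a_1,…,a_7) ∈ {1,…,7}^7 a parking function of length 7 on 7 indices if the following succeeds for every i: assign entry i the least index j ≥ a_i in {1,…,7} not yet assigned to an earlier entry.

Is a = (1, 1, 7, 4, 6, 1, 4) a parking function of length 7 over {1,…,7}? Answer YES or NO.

YES

Sorted: b = (1, 1, 1, 4, 4, 6, 7).
  b_1=1 ≤ 1
  b_2=1 ≤ 2
  b_3=1 ≤ 3
  b_4=4 ≤ 4
  b_5=4 ≤ 5
  b_6=6 ≤ 6
  b_7=7 ≤ 7
All bounds hold ⇒ YES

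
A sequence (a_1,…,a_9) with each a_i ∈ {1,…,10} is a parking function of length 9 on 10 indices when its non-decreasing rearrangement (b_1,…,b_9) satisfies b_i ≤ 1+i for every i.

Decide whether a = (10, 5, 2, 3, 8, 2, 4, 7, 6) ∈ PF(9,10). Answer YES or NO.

YES

Rearranged: b = (2, 2, 3, 4, 5, 6, 7, 8, 10).
  b_1=2 ≤ 2
  b_2=2 ≤ 3
  b_3=3 ≤ 4
  b_4=4 ≤ 5
  b_5=5 ≤ 6
  b_6=6 ≤ 7
  b_7=7 ≤ 8
  b_8=8 ≤ 9
  b_9=10 ≤ 10
All bounds hold ⇒ YES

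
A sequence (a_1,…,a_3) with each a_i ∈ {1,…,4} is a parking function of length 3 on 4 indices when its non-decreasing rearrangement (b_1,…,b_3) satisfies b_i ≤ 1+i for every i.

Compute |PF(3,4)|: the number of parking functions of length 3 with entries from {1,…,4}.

50

|PF| = (4−3+1)·(4+1)^(3−1) = 2×25 = 50 (Konheim–Weiss)
Check (3,1,3) → sorted (1,3,3): b_i ≤ 1+i ∀i, a PF.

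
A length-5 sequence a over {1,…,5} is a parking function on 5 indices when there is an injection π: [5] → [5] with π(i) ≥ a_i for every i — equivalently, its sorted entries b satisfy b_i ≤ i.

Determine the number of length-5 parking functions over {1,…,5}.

1296

#PF = (6−5)·6^(5−1) = 1 · 1296 = 1296 [KW]
One tuple (4,1,2,2,5) → sorted (1,2,2,4,5): b_i ≤ i ∀i, a PF.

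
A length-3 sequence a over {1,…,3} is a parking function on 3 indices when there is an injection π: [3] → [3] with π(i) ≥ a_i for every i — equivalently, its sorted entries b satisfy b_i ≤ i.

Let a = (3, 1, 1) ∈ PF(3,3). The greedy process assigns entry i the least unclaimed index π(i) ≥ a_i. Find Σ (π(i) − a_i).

1

Σπ = 6 ({1..3} each once); Σa = 3+1+1 = 5; disp = 6−5 = 1.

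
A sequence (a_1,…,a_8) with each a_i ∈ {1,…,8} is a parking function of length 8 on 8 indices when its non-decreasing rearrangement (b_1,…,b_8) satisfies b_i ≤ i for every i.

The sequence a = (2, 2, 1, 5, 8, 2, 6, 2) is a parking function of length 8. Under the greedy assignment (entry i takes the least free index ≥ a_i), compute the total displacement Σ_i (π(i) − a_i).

8

Σπ = 36 ({1..8} each once); Σa = 2+2+1+5+8+2+6+2 = 28; disp = 36−28 = 8.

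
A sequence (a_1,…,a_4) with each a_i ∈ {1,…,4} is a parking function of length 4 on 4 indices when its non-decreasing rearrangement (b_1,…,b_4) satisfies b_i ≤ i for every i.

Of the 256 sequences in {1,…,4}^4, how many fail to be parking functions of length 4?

|PF(4,4)| = (5−4)·5^(4−1) = 1×125 = 125 (Konheim–Weiss)
E.g. (4,3,2,3) → sorted (2,3,3,4): b_1=2>1, not a PF.
4^4 − 125 = 256 − 125 = 131

131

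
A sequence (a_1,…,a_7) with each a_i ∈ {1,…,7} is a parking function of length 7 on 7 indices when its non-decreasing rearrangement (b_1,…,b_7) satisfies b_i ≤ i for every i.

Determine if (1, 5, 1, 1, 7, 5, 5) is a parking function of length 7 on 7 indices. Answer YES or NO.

Rearranged: b = (1, 1, 1, 5, 5, 5, 7).
  b_1=1 ≤ 1
  b_2=1 ≤ 2
  b_3=1 ≤ 3
  b_4=5 > 4
  fails at i=4 ⇒ NO

NO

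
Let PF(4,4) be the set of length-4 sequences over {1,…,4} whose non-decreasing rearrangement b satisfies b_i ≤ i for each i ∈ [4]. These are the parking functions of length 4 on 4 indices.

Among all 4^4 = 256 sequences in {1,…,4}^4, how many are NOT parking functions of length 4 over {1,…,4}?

#PF = 1·5^3 = 1·125 = 125 [KW]
E.g. (4,1,4,3) → sorted (1,3,4,4): b_2=3>2, not a PF.
So 256 − 125 = 131 fail.

131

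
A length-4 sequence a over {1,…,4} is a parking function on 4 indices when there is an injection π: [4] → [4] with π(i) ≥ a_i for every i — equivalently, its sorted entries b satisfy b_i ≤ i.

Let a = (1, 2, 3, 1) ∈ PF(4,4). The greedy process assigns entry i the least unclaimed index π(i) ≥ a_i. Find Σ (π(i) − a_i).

Σπ = 10 ({1..4} each once); Σa = 1+2+3+1 = 7; disp = 10−7 = 3.

3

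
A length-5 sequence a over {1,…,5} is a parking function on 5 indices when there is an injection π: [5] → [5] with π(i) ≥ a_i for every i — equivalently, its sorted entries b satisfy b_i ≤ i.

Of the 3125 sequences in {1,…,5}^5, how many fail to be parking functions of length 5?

1829

|PF| = (5−5+1)·(5+1)^(5−1) = 1 · 1296 = 1296 (Pollak)
Check (4,5,5,4,5) → sorted (4,4,5,5,5): b_1=4>1, not a PF.
5^5 − 1296 = 3125 − 1296 = 1829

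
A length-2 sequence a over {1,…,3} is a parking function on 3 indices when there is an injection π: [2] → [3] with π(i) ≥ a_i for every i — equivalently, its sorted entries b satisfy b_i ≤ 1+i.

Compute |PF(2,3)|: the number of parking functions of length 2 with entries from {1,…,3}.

#PF = (3+1−2)·(3+1)^{2−1} = 2·4 = 8
Check (1,3) → sorted (1,3): b_i ≤ 1+i ∀i, a PF.

8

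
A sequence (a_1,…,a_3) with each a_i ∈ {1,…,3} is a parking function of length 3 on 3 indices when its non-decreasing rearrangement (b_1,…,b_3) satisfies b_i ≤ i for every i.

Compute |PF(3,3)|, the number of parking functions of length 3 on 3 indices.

|PF| = (3−3+1)·(3+1)^(3−1) = 1 · 16 = 16
One tuple (1,2,1) → sorted (1,1,2): b_i ≤ i ∀i, a PF.

16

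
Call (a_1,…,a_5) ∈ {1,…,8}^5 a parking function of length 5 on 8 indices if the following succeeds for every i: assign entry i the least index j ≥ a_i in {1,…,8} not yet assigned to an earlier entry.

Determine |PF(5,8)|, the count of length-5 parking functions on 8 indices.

26244

#PF = (8+1−5)·(8+1)^{5−1} = 4·6561 = 26244
One tuple (6,7,4,3,3) → sorted (3,3,4,6,7): b_i ≤ 3+i ∀i, a PF.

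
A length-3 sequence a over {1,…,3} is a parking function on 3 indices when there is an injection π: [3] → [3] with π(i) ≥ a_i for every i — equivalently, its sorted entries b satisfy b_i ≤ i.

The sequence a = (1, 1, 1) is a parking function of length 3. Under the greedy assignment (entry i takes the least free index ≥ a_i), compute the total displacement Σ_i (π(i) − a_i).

Σπ = 3·4/2 = 6 (π permutes [3]); Σa = 1+1+1 = 3; disp = 6−3 = 3.

3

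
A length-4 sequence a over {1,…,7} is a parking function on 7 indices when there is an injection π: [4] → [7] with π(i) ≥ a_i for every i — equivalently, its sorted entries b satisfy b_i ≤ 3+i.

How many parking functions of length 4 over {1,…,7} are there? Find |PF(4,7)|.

#PF = 4·8^3 = 4 · 512 = 2048 [KW]
Check (7,4,2,4) → sorted (2,4,4,7): b_i ≤ 3+i ∀i, a PF.

2048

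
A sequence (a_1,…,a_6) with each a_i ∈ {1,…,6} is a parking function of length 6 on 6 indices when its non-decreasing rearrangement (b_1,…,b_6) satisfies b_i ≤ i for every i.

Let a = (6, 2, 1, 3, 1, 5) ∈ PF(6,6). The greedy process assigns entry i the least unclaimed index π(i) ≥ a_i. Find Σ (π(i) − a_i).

Σπ = 21 ({1..6} each once); Σa = 6+2+1+3+1+5 = 18; disp = 21−18 = 3.

3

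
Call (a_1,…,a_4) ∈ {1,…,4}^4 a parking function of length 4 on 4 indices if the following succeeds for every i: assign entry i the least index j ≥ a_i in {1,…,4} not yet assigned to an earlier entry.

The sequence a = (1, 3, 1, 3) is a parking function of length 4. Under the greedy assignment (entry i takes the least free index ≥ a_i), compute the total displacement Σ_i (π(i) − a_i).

Σπ(i) = 1+…+4 = 10; Σa = 1+3+1+3 = 8; disp = 10−8 = 2.

2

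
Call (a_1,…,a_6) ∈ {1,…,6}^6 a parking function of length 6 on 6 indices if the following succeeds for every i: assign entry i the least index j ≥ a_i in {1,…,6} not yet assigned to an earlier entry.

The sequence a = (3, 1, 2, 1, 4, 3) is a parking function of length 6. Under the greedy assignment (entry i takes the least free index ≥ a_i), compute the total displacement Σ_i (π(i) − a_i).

7

Σπ = 6·7/2 = 21 (π permutes [6]); Σa = 3+1+2+1+4+3 = 14; disp = 21−14 = 7.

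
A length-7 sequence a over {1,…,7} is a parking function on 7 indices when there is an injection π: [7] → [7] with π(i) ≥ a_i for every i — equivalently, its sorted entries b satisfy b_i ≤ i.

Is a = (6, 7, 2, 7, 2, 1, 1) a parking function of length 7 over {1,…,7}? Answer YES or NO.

Sorted: b = (1, 1, 2, 2, 6, 7, 7).
  b_1=1 ≤ 1
  b_2=1 ≤ 2
  b_3=2 ≤ 3
  b_4=2 ≤ 4
  b_5=6 > 5
  fails at i=5 ⇒ NO

NO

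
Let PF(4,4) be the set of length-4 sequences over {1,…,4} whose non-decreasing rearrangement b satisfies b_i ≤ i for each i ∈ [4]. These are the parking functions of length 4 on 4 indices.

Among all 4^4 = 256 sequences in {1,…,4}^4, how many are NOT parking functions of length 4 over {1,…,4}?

Count = 1·5^3 = 1·125 = 125 [KW]
Check (2,4,3,4) → sorted (2,3,4,4): b_1=2>1, not a PF.
Total 256; non-PF = 256−125 = 131

131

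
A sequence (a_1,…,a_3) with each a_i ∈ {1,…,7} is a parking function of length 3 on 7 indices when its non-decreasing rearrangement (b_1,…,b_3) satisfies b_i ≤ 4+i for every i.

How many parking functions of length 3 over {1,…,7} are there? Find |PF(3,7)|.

Count = (7+1−3)·(7+1)^{3−1} = 5·64 = 320 [KW]
Example (1,4,2) → sorted (1,2,4): b_i ≤ 4+i ∀i, a PF.

320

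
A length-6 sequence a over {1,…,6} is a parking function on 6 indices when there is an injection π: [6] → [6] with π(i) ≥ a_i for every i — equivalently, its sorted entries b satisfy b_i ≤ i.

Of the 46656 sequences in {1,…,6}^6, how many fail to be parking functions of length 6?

29849

|PF(6,6)| = 1·7^5 = 1·16807 = 16807 (Konheim–Weiss)
One tuple (3,3,4,2,5,6) → sorted (2,3,3,4,5,6): b_1=2>1, not a PF.
Total 46656; non-PF = 46656−16807 = 29849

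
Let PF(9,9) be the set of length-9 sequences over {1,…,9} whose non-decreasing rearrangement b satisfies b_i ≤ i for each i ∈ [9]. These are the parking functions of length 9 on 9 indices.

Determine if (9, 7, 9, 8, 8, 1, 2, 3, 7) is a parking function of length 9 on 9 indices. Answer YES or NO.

NO

Rearranged: b = (1, 2, 3, 7, 7, 8, 8, 9, 9).
  b_1=1 ≤ 1
  b_2=2 ≤ 2
  b_3=3 ≤ 3
  b_4=7 > 4
  fails at i=4 ⇒ NO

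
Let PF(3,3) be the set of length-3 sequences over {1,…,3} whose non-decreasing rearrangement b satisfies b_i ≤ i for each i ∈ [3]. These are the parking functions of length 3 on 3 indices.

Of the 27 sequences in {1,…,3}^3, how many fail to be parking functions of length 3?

11

|PF| = 1·4^2 = 1×16 = 16 [KW]
Check (1,3,3) → sorted (1,3,3): b_2=3>2, not a PF.
3^3 − 16 = 27 − 16 = 11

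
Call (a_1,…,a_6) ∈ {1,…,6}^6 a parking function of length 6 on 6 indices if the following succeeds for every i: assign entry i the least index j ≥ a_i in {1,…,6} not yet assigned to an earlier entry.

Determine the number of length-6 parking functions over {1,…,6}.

16807

|PF(6,6)| = (7−6)·7^(6−1) = 1 · 16807 = 16807 (Konheim–Weiss)
Example (2,3,1,2,2,6) → sorted (1,2,2,2,3,6): b_i ≤ i ∀i, a PF.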